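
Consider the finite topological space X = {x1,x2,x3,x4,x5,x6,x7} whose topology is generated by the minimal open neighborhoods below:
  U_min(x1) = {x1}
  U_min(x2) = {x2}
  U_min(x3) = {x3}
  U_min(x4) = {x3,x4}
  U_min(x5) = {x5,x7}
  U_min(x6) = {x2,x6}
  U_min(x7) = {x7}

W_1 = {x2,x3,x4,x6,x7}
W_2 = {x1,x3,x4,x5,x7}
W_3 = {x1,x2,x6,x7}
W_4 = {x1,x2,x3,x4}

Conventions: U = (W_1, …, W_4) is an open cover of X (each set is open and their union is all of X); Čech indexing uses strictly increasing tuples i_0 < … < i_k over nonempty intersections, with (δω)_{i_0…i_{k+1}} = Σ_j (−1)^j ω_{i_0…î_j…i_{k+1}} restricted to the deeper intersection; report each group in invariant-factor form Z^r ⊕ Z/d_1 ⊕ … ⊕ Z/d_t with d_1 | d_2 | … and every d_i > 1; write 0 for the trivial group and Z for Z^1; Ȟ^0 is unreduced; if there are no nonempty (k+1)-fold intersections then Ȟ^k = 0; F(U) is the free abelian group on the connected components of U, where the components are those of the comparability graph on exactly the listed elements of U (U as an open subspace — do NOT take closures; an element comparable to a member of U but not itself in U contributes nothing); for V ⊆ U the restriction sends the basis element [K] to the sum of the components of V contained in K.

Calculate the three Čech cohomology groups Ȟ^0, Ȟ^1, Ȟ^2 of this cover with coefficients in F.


nerve of the cover:
  W12={x3,x4,x7} W13={x2,x6,x7} W14={x2,x3,x4} W23={x1,x7} W24={x1,x3,x4} W34={x1,x2}
  W123={x7} W124={x3,x4} W134={x2} W234={x1}
components per intersection:
  W1: {x2,x6} {x3,x4} {x7}
  W2: {x1} {x3,x4} {x5,x7}
  W3: {x1} {x2,x6} {x7}
  W4: {x1} {x2} {x3,x4}
  W12: {x3,x4} {x7}
  W13: {x2,x6} {x7}
  W14: {x2} {x3,x4}
  W23: {x1} {x7}
  W24: {x1} {x3,x4}
  W34: {x1} {x2}
  W123: {x7}
  W124: {x3,x4}
  W134: {x2}
  W234: {x1}
C dims 12,12,4; δ0: rk 8, SNF 1^8; δ1: rk 4, SNF 1^4
Ȟ^0 = (12 − 8) − 0 = 4, so Ȟ^0 ≅ Z^4
Ȟ^1 = (12 − 4) − 8 = 0, so Ȟ^1 ≅ 0
Ȟ^2 = (4 − 0) − 4 = 0, so Ȟ^2 ≅ 0

Ȟ^0 ≅ Z^4,  Ȟ^1 ≅ 0,  Ȟ^2 ≅ 0


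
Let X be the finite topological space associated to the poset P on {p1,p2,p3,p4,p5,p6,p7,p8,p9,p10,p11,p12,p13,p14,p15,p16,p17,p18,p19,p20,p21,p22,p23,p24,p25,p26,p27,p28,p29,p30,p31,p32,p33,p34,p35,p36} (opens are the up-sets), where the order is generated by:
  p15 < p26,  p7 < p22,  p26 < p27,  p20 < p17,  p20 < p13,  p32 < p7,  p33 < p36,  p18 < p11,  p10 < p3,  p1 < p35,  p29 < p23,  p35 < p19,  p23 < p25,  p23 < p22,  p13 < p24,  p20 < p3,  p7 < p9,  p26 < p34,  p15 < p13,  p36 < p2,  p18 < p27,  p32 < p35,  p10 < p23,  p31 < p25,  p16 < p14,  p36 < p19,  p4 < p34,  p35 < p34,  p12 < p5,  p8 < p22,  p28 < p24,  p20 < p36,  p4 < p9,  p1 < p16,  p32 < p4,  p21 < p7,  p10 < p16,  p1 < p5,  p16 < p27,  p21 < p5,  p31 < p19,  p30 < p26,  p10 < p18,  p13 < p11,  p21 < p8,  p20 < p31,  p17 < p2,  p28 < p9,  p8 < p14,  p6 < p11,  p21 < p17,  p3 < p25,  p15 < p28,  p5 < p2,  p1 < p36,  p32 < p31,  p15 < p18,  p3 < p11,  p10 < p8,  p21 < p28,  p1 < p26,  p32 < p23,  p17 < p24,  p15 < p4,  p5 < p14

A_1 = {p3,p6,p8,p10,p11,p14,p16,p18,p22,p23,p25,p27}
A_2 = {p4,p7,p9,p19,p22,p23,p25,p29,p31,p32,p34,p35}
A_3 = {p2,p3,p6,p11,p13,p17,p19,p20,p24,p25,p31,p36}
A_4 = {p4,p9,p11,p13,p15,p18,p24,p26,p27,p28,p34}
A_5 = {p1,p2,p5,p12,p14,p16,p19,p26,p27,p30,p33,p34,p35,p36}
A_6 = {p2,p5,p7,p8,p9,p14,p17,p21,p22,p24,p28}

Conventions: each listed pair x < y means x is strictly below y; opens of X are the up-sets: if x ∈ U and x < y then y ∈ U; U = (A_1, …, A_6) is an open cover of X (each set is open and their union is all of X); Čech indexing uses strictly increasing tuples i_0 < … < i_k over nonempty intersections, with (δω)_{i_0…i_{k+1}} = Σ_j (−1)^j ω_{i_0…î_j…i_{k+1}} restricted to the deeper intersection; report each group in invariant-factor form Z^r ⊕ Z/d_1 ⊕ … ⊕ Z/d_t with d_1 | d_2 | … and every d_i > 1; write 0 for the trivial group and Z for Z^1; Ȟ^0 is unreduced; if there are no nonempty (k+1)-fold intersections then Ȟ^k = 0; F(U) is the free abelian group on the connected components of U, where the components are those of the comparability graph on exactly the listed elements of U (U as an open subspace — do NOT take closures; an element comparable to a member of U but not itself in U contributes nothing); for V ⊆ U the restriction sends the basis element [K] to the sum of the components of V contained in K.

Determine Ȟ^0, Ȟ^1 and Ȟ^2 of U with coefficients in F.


nerve simplices:
  A12={p22,p23,p25} A13={p3,p6,p11,p25} A14={p11,p18,p27} A15={p14,p16,p27} A16={p8,p14,p22} A23={p19,p25,p31} A24={p4,p9,p34} A25={p19,p34,p35} A26={p7,p9,p22} A34={p11,p13,p24} A35={p2,p19,p36} A36={p2,p17,p24} A45={p26,p27,p34} A46={p9,p24,p28} A56={p2,p5,p14}
  A123={p25} A126={p22} A134={p11} A145={p27} A156={p14} A235={p19} A245={p34} A246={p9} A346={p24} A356={p2}
components per intersection:
  A1: {p3,p6,p8,p10,p11,p14,p16,p18,p22,p23,p25,p27}
  A2: {p4,p7,p9,p19,p22,p23,p25,p29,p31,p32,p34,p35}
  A3: {p2,p3,p6,p11,p13,p17,p19,p20,p24,p25,p31,p36}
  A4: {p4,p9,p11,p13,p15,p18,p24,p26,p27,p28,p34}
  A5: {p1,p2,p5,p12,p14,p16,p19,p26,p27,p30,p33,p34,p35,p36}
  A6: {p2,p5,p7,p8,p9,p14,p17,p21,p22,p24,p28}
  A12: {p22,p23,p25}
  A13: {p3,p6,p11,p25}
  A14: {p11,p18,p27}
  A15: {p14,p16,p27}
  A16: {p8,p14,p22}
  A23: {p19,p25,p31}
  A24: {p4,p9,p34}
  A25: {p19,p34,p35}
  A26: {p7,p9,p22}
  A34: {p11,p13,p24}
  A35: {p2,p19,p36}
  A36: {p2,p17,p24}
  A45: {p26,p27,p34}
  A46: {p9,p24,p28}
  A56: {p2,p5,p14}
  A123: {p25}
  A126: {p22}
  A134: {p11}
  A145: {p27}
  A156: {p14}
  A235: {p19}
  A245: {p34}
  A246: {p9}
  A346: {p24}
  A356: {p2}
C dims 6,15,10; δ0: rk 5, SNF 1^5; δ1: rk 10, SNF 1^9·2
degree 0: 6−5−0 = 1 → Ȟ^0 ≅ Z
degree 1: 15−10−5 = 0 → Ȟ^1 ≅ 0
degree 2: 10−0−10 = 0 plus torsion [2] → Ȟ^2 ≅ Z/2

Ȟ^0 ≅ Z; Ȟ^1 ≅ 0; Ȟ^2 ≅ Z/2


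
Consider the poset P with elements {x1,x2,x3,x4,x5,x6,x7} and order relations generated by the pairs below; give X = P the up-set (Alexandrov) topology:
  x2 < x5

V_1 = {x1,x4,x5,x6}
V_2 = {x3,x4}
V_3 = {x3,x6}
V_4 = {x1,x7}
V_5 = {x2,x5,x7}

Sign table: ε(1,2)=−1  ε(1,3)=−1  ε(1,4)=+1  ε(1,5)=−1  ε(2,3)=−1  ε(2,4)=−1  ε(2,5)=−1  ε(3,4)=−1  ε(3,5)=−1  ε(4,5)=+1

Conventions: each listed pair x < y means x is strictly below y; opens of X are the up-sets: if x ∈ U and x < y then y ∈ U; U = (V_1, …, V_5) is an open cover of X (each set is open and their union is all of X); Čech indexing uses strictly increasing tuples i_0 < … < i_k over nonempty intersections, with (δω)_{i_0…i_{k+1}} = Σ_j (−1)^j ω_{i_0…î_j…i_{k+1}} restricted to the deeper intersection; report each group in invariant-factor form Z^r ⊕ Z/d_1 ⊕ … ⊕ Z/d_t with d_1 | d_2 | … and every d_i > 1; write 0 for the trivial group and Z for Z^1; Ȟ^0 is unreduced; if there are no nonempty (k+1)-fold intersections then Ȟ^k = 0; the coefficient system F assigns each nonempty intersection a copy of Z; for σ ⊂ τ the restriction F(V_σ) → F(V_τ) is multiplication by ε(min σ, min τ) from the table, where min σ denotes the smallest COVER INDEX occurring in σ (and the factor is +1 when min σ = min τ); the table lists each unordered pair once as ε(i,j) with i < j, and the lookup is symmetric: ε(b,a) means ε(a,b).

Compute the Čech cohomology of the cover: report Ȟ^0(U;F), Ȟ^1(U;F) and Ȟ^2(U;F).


Ȟ^0 ≅ 0; Ȟ^1 ≅ Z ⊕ Z/2; Ȟ^2 ≅ 0

cover nerve:
  V12={x4} V13={x6} V14={x1} V15={x5} V23={x3} V45={x7}
C dims 5,6; δ0: rk 5, SNF 1^4·2
Ȟ^0: (5−5)−0=0 ⇒ 0
Ȟ^1: (6−0)−5=1 plus torsion [2] ⇒ Z ⊕ Z/2
Ȟ^2: (0−0)−0=0 ⇒ 0


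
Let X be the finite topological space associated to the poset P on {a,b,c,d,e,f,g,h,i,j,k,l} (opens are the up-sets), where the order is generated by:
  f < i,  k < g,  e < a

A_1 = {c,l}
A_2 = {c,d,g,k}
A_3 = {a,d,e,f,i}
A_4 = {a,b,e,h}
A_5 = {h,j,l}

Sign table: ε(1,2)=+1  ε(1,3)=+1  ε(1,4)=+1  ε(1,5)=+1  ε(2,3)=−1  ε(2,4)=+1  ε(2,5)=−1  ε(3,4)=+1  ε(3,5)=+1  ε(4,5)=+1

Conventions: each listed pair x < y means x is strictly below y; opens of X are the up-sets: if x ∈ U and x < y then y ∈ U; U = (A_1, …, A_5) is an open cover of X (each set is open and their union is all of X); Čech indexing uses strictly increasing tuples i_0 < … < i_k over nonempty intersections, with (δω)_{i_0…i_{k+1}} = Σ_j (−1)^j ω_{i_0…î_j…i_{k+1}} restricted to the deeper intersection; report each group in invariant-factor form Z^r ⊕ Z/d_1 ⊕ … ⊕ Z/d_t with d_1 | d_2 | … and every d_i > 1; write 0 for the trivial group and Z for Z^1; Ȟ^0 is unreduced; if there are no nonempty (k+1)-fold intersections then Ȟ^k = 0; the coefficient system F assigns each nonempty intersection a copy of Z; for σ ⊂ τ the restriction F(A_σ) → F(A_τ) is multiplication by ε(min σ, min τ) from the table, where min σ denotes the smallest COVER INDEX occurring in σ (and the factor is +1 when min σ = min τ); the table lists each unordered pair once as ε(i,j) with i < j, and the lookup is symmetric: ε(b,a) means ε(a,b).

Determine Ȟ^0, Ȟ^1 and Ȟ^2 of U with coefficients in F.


Ȟ^0(U;F) ≅ 0, Ȟ^1(U;F) ≅ Z/2, Ȟ^2(U;F) ≅ 0

nerve simplices:
  A12={c} A15={l} A23={d} A34={a,e} A45={h}
C dims 5,5; δ0: rk 5, SNF 1^4·2
degree 0: 5−5−0 = 0 → Ȟ^0 ≅ 0
degree 1: 5−0−5 = 0 plus torsion [2] → Ȟ^1 ≅ Z/2
degree 2: 0−0−0 = 0 → Ȟ^2 ≅ 0


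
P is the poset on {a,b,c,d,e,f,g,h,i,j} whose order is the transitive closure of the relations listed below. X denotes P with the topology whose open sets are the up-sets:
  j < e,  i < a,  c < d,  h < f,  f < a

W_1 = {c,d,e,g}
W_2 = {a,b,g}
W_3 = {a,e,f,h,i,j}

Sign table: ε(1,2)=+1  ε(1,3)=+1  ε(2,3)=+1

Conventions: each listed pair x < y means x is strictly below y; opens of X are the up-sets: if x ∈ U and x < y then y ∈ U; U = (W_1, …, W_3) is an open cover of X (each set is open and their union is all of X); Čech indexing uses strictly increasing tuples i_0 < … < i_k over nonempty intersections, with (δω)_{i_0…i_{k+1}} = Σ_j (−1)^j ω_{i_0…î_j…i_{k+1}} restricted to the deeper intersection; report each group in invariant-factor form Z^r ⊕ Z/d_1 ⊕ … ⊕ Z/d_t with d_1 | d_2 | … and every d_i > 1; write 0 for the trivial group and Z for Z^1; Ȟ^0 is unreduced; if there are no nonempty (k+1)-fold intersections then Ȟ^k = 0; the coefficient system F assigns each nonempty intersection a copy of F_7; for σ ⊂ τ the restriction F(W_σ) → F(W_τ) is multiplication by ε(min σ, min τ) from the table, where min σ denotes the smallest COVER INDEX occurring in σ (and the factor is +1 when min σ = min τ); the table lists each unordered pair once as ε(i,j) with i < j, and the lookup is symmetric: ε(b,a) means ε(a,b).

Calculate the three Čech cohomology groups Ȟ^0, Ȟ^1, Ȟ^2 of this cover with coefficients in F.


cover nerve:
  W12={g} W13={e} W23={a}
C dims 3,3; δ0: rk_F7 2
Ȟ^0: (3−2)−0=1 ⇒ Z/7
Ȟ^1: (3−0)−2=1 ⇒ Z/7
Ȟ^2: (0−0)−0=0 ⇒ 0

Ȟ^0(U;F) ≅ Z/7, Ȟ^1(U;F) ≅ Z/7, Ȟ^2(U;F) ≅ 0


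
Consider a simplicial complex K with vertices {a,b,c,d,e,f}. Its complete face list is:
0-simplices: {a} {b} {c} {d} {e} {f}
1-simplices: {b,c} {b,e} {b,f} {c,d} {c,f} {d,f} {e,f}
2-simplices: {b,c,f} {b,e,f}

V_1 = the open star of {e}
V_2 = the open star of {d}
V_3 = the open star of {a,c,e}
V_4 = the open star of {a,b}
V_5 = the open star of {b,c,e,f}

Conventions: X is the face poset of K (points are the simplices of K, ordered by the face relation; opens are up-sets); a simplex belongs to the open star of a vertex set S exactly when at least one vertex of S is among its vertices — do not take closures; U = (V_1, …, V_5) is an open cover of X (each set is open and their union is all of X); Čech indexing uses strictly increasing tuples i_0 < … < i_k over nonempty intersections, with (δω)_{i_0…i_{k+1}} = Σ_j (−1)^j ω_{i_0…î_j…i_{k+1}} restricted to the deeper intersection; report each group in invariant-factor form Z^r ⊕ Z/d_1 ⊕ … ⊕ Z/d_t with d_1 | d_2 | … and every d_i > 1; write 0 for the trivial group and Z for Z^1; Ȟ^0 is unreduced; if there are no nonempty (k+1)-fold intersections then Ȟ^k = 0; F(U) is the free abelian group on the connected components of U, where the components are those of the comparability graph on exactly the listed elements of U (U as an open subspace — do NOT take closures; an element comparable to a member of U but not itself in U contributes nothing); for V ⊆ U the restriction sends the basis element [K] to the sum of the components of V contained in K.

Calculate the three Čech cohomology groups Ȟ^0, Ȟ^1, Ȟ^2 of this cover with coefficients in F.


Ȟ^0 ≅ Z^2; Ȟ^1 ≅ Z; Ȟ^2 ≅ 0

nerve simplices:
  V1={{e},{b,e},{e,f},{b,e,f}} V2={{d},{c,d},{d,f}} V3={{a},{c},{e},{b,c},{b,e},{c,d},{c,f},{e,f},{b,c,f},{b,e,f}} V4={{a},{b},{b,c},{b,e},{b,f},{b,c,f},{b,e,f}} V5={{b},{c},{e},{f},{b,c},{b,e},{b,f},{c,d},{c,f},{d,f},{e,f},{b,c,f},{b,e,f}}
  V13={{e},{b,e},{e,f},{b,e,f}} V14={{b,e},{b,e,f}} V15={{e},{b,e},{e,f},{b,e,f}} V23={{c,d}} V25={{c,d},{d,f}} V34={{a},{b,c},{b,e},{b,c,f},{b,e,f}} V35={{c},{e},{b,c},{b,e},{c,d},{c,f},{e,f},{b,c,f},{b,e,f}} V45={{b},{b,c},{b,e},{b,f},{b,c,f},{b,e,f}}
  V134={{b,e},{b,e,f}} V135={{e},{b,e},{e,f},{b,e,f}} V145={{b,e},{b,e,f}} V235={{c,d}} V345={{b,c},{b,e},{b,c,f},{b,e,f}}
  V1345={{b,e},{b,e,f}}
components per intersection:
  V1: {{e},{b,e},{e,f},{b,e,f}}
  V2: {{d},{c,d},{d,f}}
  V3: {{a}} {{c},{b,c},{c,d},{c,f},{b,c,f}} {{e},{b,e},{e,f},{b,e,f}}
  V4: {{a}} {{b},{b,c},{b,e},{b,f},{b,c,f},{b,e,f}}
  V5: {{b},{c},{e},{f},{b,c},{b,e},{b,f},{c,d},{c,f},{d,f},{e,f},{b,c,f},{b,e,f}}
  V13: {{e},{b,e},{e,f},{b,e,f}}
  V14: {{b,e},{b,e,f}}
  V15: {{e},{b,e},{e,f},{b,e,f}}
  V23: {{c,d}}
  V25: {{c,d}} {{d,f}}
  V34: {{a}} {{b,c},{b,c,f}} {{b,e},{b,e,f}}
  V35: {{c},{b,c},{c,d},{c,f},{b,c,f}} {{e},{b,e},{e,f},{b,e,f}}
  V45: {{b},{b,c},{b,e},{b,f},{b,c,f},{b,e,f}}
  V134: {{b,e},{b,e,f}}
  V135: {{e},{b,e},{e,f},{b,e,f}}
  V145: {{b,e},{b,e,f}}
  V235: {{c,d}}
  V345: {{b,c},{b,c,f}} {{b,e},{b,e,f}}
  V1345: {{b,e},{b,e,f}}
C dims 8,12,6,1; δ0: rk 6, SNF 1^6; δ1: rk 5, SNF 1^5; δ2: rk 1, SNF 1^1
degree 0: 8−6−0 = 2 → Ȟ^0 ≅ Z^2
degree 1: 12−5−6 = 1 → Ȟ^1 ≅ Z
degree 2: 6−1−5 = 0 → Ȟ^2 ≅ 0


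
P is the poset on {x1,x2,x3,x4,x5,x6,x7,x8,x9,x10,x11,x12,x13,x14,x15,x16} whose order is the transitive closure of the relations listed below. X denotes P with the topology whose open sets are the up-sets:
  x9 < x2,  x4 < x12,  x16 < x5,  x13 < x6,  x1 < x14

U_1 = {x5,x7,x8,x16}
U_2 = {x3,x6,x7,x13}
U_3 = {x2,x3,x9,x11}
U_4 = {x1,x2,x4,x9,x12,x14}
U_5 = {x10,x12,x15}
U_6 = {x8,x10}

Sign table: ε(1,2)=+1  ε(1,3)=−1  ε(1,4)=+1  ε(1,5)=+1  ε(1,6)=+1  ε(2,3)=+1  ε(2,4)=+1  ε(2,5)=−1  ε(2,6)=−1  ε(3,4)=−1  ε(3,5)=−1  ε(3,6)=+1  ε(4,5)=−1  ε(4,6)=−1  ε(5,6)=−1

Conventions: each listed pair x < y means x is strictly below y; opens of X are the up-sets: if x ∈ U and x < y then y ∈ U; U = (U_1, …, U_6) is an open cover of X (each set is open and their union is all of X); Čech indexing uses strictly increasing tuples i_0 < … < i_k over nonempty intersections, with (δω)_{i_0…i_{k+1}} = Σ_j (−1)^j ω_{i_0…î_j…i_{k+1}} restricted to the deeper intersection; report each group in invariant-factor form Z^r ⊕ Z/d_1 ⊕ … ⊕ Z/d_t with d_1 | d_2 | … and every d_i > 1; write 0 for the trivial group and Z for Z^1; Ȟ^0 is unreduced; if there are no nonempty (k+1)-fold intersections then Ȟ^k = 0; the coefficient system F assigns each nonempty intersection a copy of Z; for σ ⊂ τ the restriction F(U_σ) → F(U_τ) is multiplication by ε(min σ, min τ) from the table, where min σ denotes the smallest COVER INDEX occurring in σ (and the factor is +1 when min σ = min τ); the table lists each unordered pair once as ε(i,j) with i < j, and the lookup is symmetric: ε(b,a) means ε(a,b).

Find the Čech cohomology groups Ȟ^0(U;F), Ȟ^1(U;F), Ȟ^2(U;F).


Ȟ^0(U;F) ≅ 0, Ȟ^1(U;F) ≅ Z/2 and Ȟ^2(U;F) ≅ 0

intersection data:
  U12={x7} U16={x8} U23={x3} U34={x2,x9} U45={x12} U56={x10}
C dims 6,6; δ0: rk 6, SNF 1^5·2
Ȟ^0 = (6 − 6) − 0 = 0, so Ȟ^0 ≅ 0
Ȟ^1 = (6 − 0) − 6 = 0 plus torsion [2], so Ȟ^1 ≅ Z/2
Ȟ^2 = (0 − 0) − 0 = 0, so Ȟ^2 ≅ 0


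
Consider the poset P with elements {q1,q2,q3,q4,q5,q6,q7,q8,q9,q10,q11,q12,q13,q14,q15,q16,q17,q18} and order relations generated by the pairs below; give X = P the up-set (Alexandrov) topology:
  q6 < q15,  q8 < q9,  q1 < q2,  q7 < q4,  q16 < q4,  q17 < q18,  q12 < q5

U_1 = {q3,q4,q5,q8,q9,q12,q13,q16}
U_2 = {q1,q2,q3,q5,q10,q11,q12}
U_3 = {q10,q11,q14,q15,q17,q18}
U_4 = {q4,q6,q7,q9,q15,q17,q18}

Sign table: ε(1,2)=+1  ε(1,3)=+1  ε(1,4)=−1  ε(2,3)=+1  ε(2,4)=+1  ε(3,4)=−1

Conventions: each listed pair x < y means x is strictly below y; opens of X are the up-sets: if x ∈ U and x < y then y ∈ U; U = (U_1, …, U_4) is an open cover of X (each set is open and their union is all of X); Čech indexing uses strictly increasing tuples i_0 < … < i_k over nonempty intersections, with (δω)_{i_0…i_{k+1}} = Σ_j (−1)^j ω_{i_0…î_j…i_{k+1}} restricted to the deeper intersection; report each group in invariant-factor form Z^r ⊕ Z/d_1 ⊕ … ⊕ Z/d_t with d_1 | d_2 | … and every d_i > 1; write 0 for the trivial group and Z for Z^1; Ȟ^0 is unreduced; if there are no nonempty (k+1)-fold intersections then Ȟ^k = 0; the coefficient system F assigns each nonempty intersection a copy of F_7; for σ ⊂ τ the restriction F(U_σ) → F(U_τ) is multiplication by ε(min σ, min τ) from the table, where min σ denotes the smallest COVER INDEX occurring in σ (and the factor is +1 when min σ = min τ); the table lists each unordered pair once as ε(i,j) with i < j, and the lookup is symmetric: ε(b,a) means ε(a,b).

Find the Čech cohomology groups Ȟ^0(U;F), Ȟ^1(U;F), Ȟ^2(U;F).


nerve simplices:
  U12={q3,q5,q12} U14={q4,q9} U23={q10,q11} U34={q15,q17,q18}
C dims 4,4; δ0: rk_F7 3
degree 0: 4−3−0 = 1 → Ȟ^0 ≅ Z/7
degree 1: 4−0−3 = 1 → Ȟ^1 ≅ Z/7
degree 2: 0−0−0 = 0 → Ȟ^2 ≅ 0

Ȟ^0 ≅ Z/7, Ȟ^1 ≅ Z/7, Ȟ^2 ≅ 0


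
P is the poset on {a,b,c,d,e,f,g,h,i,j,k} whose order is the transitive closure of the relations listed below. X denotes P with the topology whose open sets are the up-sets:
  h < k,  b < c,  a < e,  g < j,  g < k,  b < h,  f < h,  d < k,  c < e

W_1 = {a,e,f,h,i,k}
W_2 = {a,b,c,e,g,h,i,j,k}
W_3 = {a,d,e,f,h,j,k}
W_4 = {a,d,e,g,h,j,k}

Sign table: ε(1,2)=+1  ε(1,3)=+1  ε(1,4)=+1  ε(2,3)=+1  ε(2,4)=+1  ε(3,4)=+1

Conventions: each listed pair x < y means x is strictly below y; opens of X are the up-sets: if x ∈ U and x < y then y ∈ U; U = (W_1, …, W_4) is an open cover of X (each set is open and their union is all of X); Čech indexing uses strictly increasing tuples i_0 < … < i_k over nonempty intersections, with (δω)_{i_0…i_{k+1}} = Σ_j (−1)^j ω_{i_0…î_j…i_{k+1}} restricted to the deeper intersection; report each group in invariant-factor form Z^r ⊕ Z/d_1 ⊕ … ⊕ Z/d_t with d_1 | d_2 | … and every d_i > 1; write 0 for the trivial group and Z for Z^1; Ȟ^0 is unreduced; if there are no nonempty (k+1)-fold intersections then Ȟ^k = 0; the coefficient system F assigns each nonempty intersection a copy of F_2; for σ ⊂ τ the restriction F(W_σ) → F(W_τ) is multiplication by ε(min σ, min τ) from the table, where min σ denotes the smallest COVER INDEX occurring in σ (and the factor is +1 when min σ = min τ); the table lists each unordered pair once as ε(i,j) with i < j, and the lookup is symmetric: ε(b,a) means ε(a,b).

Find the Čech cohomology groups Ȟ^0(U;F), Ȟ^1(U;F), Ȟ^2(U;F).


nonempty intersections:
  W12={a,e,h,i,k} W13={a,e,f,h,k} W14={a,e,h,k} W23={a,e,h,j,k} W24={a,e,g,h,j,k} W34={a,d,e,h,j,k}
  W123={a,e,h,k} W124={a,e,h,k} W134={a,e,h,k} W234={a,e,h,j,k}
  W1234={a,e,h,k}
C dims 4,6,4,1; δ0: rk_F2 3; δ1: rk_F2 3; δ2: rk_F2 1
Ȟ^0: (4−3)−0=1 ⇒ Z/2
Ȟ^1: (6−3)−3=0 ⇒ 0
Ȟ^2: (4−1)−3=0 ⇒ 0

Ȟ^0(U;F) ≅ Z/2,  Ȟ^1(U;F) ≅ 0,  Ȟ^2(U;F) ≅ 0


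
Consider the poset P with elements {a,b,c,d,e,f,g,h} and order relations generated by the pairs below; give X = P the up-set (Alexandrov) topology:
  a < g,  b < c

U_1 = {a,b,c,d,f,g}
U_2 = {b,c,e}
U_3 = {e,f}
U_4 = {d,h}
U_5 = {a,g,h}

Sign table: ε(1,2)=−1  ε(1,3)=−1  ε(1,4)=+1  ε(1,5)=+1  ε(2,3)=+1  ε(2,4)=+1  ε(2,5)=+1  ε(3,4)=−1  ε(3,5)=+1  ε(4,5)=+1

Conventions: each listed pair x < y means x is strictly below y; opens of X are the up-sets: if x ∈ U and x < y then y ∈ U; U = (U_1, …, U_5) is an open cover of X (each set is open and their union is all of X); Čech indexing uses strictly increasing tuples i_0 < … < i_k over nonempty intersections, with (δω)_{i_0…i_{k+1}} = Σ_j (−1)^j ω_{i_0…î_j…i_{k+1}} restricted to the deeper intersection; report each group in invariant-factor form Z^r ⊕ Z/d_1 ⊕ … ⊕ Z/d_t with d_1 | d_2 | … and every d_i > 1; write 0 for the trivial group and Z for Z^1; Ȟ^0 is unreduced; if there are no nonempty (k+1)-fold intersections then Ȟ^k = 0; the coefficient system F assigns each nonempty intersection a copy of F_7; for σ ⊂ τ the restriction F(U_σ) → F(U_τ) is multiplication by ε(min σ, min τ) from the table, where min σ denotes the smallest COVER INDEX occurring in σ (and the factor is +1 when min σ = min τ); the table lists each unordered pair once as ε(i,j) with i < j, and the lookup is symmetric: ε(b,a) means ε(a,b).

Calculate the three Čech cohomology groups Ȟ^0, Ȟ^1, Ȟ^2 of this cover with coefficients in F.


Ȟ^0 = Z/7, Ȟ^1 = Z/7 ⊕ Z/7, Ȟ^2 = 0

nonempty intersections:
  U12={b,c} U13={f} U14={d} U15={a,g} U23={e} U45={h}
C dims 5,6; δ0: rk_F7 4
Ȟ^0: (5−4)−0=1 ⇒ Z/7
Ȟ^1: (6−0)−4=2 ⇒ Z/7 ⊕ Z/7
Ȟ^2: (0−0)−0=0 ⇒ 0


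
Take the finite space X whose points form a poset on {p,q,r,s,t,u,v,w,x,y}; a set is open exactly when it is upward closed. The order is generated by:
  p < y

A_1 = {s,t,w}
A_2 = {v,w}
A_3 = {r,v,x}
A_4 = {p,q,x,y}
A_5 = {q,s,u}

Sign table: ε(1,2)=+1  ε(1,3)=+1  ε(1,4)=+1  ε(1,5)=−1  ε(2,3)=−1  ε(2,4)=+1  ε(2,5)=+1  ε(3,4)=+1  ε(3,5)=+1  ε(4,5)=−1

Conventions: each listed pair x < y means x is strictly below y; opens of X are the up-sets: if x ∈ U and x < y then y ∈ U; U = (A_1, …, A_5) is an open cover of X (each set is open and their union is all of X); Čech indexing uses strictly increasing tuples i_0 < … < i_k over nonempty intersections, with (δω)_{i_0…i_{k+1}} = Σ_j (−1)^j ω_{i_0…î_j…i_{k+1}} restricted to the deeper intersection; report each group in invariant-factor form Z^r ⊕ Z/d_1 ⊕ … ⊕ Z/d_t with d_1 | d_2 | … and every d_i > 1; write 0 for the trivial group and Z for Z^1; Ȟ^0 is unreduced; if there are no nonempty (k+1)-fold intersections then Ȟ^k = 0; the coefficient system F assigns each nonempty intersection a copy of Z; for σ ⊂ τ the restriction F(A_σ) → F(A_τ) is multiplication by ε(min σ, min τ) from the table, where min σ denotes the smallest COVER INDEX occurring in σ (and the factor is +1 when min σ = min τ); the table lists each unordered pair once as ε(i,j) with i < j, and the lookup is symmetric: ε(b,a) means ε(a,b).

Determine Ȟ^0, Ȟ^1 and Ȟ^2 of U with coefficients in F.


Ȟ^0 ≅ 0,  Ȟ^1 ≅ Z/2,  Ȟ^2 ≅ 0

nonempty overlaps:
  A12={w} A15={s} A23={v} A34={x} A45={q}
C dims 5,5; δ0: rk 5, SNF 1^4·2
degree 0: 5−5−0 = 0 → Ȟ^0 ≅ 0
degree 1: 5−0−5 = 0 plus torsion [2] → Ȟ^1 ≅ Z/2
degree 2: 0−0−0 = 0 → Ȟ^2 ≅ 0


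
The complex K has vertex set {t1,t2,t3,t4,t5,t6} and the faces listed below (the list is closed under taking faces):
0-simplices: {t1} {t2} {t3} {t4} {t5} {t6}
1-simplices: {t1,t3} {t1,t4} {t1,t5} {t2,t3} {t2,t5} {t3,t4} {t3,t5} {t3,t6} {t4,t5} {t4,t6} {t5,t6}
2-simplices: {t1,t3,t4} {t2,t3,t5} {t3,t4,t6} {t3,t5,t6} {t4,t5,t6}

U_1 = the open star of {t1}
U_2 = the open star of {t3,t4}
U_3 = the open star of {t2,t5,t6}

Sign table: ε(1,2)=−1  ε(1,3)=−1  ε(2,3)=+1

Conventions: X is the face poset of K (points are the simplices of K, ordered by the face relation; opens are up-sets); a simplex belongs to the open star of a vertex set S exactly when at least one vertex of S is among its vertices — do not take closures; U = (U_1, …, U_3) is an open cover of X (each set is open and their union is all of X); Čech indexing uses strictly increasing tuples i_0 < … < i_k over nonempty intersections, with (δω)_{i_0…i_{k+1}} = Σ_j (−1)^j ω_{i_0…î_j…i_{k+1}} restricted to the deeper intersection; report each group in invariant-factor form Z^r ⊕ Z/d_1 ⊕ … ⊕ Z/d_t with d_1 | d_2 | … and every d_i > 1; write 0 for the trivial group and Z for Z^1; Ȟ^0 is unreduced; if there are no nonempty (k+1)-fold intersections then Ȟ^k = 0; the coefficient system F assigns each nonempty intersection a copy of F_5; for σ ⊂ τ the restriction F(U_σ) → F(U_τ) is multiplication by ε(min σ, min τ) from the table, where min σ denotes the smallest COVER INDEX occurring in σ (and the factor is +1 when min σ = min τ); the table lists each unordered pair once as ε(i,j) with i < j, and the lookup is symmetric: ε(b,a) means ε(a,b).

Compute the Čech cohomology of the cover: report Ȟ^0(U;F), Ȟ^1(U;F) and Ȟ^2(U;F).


Ȟ^0 ≅ Z/5; Ȟ^1 ≅ Z/5; Ȟ^2 ≅ 0

nonempty overlaps:
  U1={{t1},{t1,t3},{t1,t4},{t1,t5},{t1,t3,t4}} U2={{t3},{t4},{t1,t3},{t1,t4},{t2,t3},{t3,t4},{t3,t5},{t3,t6},{t4,t5},{t4,t6},{t1,t3,t4},{t2,t3,t5},{t3,t4,t6},{t3,t5,t6},{t4,t5,t6}} U3={{t2},{t5},{t6},{t1,t5},{t2,t3},{t2,t5},{t3,t5},{t3,t6},{t4,t5},{t4,t6},{t5,t6},{t2,t3,t5},{t3,t4,t6},{t3,t5,t6},{t4,t5,t6}}
  U12={{t1,t3},{t1,t4},{t1,t3,t4}} U13={{t1,t5}} U23={{t2,t3},{t3,t5},{t3,t6},{t4,t5},{t4,t6},{t2,t3,t5},{t3,t4,t6},{t3,t5,t6},{t4,t5,t6}}
C dims 3,3; δ0: rk_F5 2
degree 0: 3−2−0 = 1 → Ȟ^0 ≅ Z/5
degree 1: 3−0−2 = 1 → Ȟ^1 ≅ Z/5
degree 2: 0−0−0 = 0 → Ȟ^2 ≅ 0


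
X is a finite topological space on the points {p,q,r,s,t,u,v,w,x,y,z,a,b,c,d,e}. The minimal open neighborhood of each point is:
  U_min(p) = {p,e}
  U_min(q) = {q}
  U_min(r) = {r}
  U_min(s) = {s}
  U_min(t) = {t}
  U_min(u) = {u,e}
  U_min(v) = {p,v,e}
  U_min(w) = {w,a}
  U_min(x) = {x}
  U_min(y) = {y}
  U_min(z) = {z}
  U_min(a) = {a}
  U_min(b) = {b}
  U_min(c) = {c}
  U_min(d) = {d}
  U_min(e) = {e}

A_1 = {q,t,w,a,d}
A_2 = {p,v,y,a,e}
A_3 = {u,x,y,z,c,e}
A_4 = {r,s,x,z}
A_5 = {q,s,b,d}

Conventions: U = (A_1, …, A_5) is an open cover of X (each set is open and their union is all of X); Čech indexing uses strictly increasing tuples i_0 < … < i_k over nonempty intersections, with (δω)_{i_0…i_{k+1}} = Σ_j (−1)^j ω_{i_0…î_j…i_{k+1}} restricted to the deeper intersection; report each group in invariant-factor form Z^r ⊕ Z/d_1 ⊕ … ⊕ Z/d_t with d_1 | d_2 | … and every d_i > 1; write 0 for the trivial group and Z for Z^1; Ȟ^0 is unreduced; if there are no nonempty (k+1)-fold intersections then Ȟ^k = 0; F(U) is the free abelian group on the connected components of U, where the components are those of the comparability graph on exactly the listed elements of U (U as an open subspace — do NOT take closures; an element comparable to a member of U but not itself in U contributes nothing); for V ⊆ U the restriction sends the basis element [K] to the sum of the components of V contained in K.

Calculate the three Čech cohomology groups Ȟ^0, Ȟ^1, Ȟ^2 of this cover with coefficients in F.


nonempty intersections:
  A12={a} A15={q,d} A23={y,e} A34={x,z} A45={s}
components per intersection:
  A1: {q} {t} {w,a} {d}
  A2: {p,v,e} {y} {a}
  A3: {u,e} {x} {y} {z} {c}
  A4: {r} {s} {x} {z}
  A5: {q} {s} {b} {d}
  A12: {a}
  A15: {q} {d}
  A23: {y} {e}
  A34: {x} {z}
  A45: {s}
C dims 20,8; δ0: rk 8, SNF 1^8
Ȟ^0: (20−8)−0=12 ⇒ Z^12
Ȟ^1: (8−0)−8=0 ⇒ 0
Ȟ^2: (0−0)−0=0 ⇒ 0

Ȟ^0 = Z^12, Ȟ^1 = 0 and Ȟ^2 = 0


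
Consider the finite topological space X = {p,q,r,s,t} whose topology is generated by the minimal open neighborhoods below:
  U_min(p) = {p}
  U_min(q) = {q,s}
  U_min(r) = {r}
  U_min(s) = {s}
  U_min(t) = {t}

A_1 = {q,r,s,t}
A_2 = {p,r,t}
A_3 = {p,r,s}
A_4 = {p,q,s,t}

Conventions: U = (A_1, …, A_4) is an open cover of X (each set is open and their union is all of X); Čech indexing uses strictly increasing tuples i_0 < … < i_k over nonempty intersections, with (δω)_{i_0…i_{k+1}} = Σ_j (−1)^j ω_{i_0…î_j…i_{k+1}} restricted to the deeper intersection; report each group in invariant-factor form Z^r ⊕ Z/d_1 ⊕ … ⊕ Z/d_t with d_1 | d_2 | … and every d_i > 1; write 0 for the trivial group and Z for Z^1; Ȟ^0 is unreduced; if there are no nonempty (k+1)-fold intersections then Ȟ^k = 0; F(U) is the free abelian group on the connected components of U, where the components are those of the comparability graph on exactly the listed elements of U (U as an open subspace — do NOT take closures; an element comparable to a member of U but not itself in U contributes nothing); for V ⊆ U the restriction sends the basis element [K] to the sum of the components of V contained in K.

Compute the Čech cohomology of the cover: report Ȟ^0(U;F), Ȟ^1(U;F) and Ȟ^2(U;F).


nonempty intersections:
  A12={r,t} A13={r,s} A14={q,s,t} A23={p,r} A24={p,t} A34={p,s}
  A123={r} A124={t} A134={s} A234={p}
components per intersection:
  A1: {q,s} {r} {t}
  A2: {p} {r} {t}
  A3: {p} {r} {s}
  A4: {p} {q,s} {t}
  A12: {r} {t}
  A13: {r} {s}
  A14: {q,s} {t}
  A23: {p} {r}
  A24: {p} {t}
  A34: {p} {s}
  A123: {r}
  A124: {t}
  A134: {s}
  A234: {p}
C dims 12,12,4; δ0: rk 8, SNF 1^8; δ1: rk 4, SNF 1^4
Ȟ^0: (12−8)−0=4 ⇒ Z^4
Ȟ^1: (12−4)−8=0 ⇒ 0
Ȟ^2: (4−0)−4=0 ⇒ 0

Ȟ^0 ≅ Z^4, Ȟ^1 ≅ 0, Ȟ^2 ≅ 0


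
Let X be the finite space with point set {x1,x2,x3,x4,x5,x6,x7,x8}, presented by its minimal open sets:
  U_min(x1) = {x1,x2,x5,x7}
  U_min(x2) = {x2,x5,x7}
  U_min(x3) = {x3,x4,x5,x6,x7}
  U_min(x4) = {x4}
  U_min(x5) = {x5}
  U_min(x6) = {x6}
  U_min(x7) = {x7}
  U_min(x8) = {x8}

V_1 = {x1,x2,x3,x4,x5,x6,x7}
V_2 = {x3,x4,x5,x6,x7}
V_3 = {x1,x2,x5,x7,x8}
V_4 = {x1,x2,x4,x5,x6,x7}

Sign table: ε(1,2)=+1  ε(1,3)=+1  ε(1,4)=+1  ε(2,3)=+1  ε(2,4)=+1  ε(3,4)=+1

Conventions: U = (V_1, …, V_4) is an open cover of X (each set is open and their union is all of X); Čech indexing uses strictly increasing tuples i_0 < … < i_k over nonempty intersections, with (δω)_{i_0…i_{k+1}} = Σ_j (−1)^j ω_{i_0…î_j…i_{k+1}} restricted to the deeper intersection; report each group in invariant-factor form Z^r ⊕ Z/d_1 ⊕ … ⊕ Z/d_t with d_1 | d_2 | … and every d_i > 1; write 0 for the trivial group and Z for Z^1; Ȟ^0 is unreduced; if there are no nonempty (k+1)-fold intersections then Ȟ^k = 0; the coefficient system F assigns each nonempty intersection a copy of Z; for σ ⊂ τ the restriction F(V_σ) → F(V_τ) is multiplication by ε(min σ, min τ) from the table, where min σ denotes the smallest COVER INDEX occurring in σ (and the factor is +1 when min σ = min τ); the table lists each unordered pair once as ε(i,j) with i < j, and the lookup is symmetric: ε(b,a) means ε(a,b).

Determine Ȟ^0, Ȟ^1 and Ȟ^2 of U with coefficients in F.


Ȟ^0(U;F) ≅ Z, Ȟ^1(U;F) ≅ 0 and Ȟ^2(U;F) ≅ 0

intersection data:
  V12={x3,x4,x5,x6,x7} V13={x1,x2,x5,x7} V14={x1,x2,x4,x5,x6,x7} V23={x5,x7} V24={x4,x5,x6,x7} V34={x1,x2,x5,x7}
  V123={x5,x7} V124={x4,x5,x6,x7} V134={x1,x2,x5,x7} V234={x5,x7}
  V1234={x5,x7}
C dims 4,6,4,1; δ0: rk 3, SNF 1^3; δ1: rk 3, SNF 1^3; δ2: rk 1, SNF 1^1
Ȟ^0 = (4 − 3) − 0 = 1, so Ȟ^0 ≅ Z
Ȟ^1 = (6 − 3) − 3 = 0, so Ȟ^1 ≅ 0
Ȟ^2 = (4 − 1) − 3 = 0, so Ȟ^2 ≅ 0


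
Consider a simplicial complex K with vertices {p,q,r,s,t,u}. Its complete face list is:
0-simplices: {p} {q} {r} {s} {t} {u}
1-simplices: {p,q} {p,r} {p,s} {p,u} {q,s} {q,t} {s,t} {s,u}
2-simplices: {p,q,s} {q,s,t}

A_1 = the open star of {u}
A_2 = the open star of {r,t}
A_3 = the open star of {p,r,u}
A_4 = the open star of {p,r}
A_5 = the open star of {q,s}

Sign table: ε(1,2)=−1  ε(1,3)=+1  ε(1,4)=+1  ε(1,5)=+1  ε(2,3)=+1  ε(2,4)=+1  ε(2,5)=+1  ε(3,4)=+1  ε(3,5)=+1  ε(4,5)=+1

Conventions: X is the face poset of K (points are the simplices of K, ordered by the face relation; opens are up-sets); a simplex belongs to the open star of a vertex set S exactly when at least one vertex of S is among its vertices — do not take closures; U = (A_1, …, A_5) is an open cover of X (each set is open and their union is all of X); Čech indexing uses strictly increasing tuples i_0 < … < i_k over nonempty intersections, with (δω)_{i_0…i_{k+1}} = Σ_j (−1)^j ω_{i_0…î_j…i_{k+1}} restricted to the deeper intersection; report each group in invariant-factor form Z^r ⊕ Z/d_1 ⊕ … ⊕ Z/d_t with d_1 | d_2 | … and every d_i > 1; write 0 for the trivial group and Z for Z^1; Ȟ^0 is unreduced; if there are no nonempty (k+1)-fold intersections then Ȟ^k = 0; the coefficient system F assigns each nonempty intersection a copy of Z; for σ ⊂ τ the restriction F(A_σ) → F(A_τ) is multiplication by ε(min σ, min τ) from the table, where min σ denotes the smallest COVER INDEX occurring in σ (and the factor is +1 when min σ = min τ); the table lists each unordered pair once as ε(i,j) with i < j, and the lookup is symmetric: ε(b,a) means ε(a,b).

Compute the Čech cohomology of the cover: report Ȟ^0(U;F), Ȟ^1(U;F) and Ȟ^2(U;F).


nerve simplices:
  A1={{u},{p,u},{s,u}} A2={{r},{t},{p,r},{q,t},{s,t},{q,s,t}} A3={{p},{r},{u},{p,q},{p,r},{p,s},{p,u},{s,u},{p,q,s}} A4={{p},{r},{p,q},{p,r},{p,s},{p,u},{p,q,s}} A5={{q},{s},{p,q},{p,s},{q,s},{q,t},{s,t},{s,u},{p,q,s},{q,s,t}}
  A13={{u},{p,u},{s,u}} A14={{p,u}} A15={{s,u}} A23={{r},{p,r}} A24={{r},{p,r}} A25={{q,t},{s,t},{q,s,t}} A34={{p},{r},{p,q},{p,r},{p,s},{p,u},{p,q,s}} A35={{p,q},{p,s},{s,u},{p,q,s}} A45={{p,q},{p,s},{p,q,s}}
  A134={{p,u}} A135={{s,u}} A234={{r},{p,r}} A345={{p,q},{p,s},{p,q,s}}
C dims 5,9,4; δ0: rk 4, SNF 1^4; δ1: rk 4, SNF 1^4
degree 0: 5−4−0 = 1 → Ȟ^0 ≅ Z
degree 1: 9−4−4 = 1 → Ȟ^1 ≅ Z
degree 2: 4−0−4 = 0 → Ȟ^2 ≅ 0

Ȟ^0 = Z, Ȟ^1 = Z and Ȟ^2 = 0


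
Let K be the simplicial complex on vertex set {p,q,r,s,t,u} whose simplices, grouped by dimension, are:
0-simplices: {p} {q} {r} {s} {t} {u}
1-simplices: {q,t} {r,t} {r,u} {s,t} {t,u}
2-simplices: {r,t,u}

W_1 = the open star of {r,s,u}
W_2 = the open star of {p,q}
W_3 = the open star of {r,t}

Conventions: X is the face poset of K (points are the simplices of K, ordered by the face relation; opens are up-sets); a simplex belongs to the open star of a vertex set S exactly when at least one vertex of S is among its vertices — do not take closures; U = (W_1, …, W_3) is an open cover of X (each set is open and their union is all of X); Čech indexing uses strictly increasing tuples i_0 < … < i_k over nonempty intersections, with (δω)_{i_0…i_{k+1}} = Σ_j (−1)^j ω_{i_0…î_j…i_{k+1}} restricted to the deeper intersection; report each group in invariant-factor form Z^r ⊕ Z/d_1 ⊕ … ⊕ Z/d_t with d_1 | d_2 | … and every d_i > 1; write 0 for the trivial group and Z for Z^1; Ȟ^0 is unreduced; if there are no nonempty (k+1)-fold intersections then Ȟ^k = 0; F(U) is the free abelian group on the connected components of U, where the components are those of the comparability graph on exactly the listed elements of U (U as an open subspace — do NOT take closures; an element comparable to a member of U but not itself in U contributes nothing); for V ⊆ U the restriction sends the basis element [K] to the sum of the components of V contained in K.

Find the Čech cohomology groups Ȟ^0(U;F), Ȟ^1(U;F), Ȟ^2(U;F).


Ȟ^0 = Z^2, Ȟ^1 = 0, Ȟ^2 = 0

intersection data:
  W1={{r},{s},{u},{r,t},{r,u},{s,t},{t,u},{r,t,u}} W2={{p},{q},{q,t}} W3={{r},{t},{q,t},{r,t},{r,u},{s,t},{t,u},{r,t,u}}
  W13={{r},{r,t},{r,u},{s,t},{t,u},{r,t,u}} W23={{q,t}}
components per intersection:
  W1: {{r},{u},{r,t},{r,u},{t,u},{r,t,u}} {{s},{s,t}}
  W2: {{p}} {{q},{q,t}}
  W3: {{r},{t},{q,t},{r,t},{r,u},{s,t},{t,u},{r,t,u}}
  W13: {{r},{r,t},{r,u},{t,u},{r,t,u}} {{s,t}}
  W23: {{q,t}}
C dims 5,3; δ0: rk 3, SNF 1^3
Ȟ^0 = (5 − 3) − 0 = 2, so Ȟ^0 ≅ Z^2
Ȟ^1 = (3 − 0) − 3 = 0, so Ȟ^1 ≅ 0
Ȟ^2 = (0 − 0) − 0 = 0, so Ȟ^2 ≅ 0


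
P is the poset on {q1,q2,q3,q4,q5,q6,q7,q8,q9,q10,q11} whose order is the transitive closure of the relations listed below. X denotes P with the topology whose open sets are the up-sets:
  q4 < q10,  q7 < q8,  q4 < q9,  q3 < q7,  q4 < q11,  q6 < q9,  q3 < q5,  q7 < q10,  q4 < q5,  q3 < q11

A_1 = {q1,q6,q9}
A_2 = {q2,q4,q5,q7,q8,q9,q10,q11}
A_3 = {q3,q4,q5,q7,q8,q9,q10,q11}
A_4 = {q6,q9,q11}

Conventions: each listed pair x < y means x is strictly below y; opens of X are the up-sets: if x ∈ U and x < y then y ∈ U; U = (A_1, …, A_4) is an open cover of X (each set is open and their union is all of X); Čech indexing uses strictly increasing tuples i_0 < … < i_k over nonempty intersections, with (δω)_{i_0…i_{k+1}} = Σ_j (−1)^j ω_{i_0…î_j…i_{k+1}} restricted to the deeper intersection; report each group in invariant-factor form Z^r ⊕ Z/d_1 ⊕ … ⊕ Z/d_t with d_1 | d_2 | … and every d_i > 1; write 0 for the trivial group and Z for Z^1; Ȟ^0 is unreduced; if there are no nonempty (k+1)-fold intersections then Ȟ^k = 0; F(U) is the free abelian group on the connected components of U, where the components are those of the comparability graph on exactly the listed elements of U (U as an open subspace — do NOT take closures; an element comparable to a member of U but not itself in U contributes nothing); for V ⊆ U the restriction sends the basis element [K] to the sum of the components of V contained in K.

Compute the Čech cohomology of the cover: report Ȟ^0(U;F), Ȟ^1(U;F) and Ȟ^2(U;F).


Ȟ^0 = Z^3; Ȟ^1 = 0; Ȟ^2 = 0

nonempty intersections:
  A12={q9} A13={q9} A14={q6,q9} A23={q4,q5,q7,q8,q9,q10,q11} A24={q9,q11} A34={q9,q11}
  A123={q9} A124={q9} A134={q9} A234={q9,q11}
  A1234={q9}
components per intersection:
  A1: {q1} {q6,q9}
  A2: {q2} {q4,q5,q7,q8,q9,q10,q11}
  A3: {q3,q4,q5,q7,q8,q9,q10,q11}
  A4: {q6,q9} {q11}
  A12: {q9}
  A13: {q9}
  A14: {q6,q9}
  A23: {q4,q5,q7,q8,q9,q10,q11}
  A24: {q9} {q11}
  A34: {q9} {q11}
  A123: {q9}
  A124: {q9}
  A134: {q9}
  A234: {q9} {q11}
  A1234: {q9}
C dims 7,8,5,1; δ0: rk 4, SNF 1^4; δ1: rk 4, SNF 1^4; δ2: rk 1, SNF 1^1
Ȟ^0: (7−4)−0=3 ⇒ Z^3
Ȟ^1: (8−4)−4=0 ⇒ 0
Ȟ^2: (5−1)−4=0 ⇒ 0


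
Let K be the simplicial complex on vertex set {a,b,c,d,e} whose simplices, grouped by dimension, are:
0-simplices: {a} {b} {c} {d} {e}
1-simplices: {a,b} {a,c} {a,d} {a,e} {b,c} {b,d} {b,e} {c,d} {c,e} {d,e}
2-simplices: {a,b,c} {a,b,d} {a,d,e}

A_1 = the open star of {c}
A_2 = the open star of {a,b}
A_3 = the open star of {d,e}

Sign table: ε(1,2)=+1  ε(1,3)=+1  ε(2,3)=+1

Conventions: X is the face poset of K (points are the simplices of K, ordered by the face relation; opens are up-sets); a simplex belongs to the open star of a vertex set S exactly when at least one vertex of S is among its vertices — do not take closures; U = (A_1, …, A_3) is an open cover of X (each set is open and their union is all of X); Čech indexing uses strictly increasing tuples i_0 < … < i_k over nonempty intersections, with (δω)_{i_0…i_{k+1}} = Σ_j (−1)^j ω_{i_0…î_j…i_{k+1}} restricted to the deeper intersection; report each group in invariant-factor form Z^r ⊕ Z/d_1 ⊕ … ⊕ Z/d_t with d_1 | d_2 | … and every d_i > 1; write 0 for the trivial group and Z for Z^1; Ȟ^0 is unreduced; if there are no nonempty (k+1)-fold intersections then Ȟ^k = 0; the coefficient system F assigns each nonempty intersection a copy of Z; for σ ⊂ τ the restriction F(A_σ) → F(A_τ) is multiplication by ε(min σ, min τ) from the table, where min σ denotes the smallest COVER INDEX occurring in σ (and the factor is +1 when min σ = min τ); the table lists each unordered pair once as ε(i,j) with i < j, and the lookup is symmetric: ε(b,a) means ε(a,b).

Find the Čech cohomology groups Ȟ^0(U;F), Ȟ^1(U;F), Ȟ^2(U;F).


Ȟ^0 = Z; Ȟ^1 = Z; Ȟ^2 = 0

cover nerve:
  A1={{c},{a,c},{b,c},{c,d},{c,e},{a,b,c}} A2={{a},{b},{a,b},{a,c},{a,d},{a,e},{b,c},{b,d},{b,e},{a,b,c},{a,b,d},{a,d,e}} A3={{d},{e},{a,d},{a,e},{b,d},{b,e},{c,d},{c,e},{d,e},{a,b,d},{a,d,e}}
  A12={{a,c},{b,c},{a,b,c}} A13={{c,d},{c,e}} A23={{a,d},{a,e},{b,d},{b,e},{a,b,d},{a,d,e}}
C dims 3,3; δ0: rk 2, SNF 1^2
Ȟ^0: (3−2)−0=1 ⇒ Z
Ȟ^1: (3−0)−2=1 ⇒ Z
Ȟ^2: (0−0)−0=0 ⇒ 0
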